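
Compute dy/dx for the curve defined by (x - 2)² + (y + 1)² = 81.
Differentiate both sides with respect to x, treating y as y(x). By the chain rule, any term containing y contributes a factor of y' = dy/dx when we differentiate it.

Move every term to one side and write the relation as F(x, y) = 0. Term by term,
  d/dx[(x - 2)^2] = 2x - 4
  d/dx[(y + 1)^2] = 2·y'(y + 1)
  d/dx[-81] = 0

The pieces without y' make up ∂F/∂x and the coefficient of y' is ∂F/∂y:
  ∂F/∂x = 2x - 4,
  ∂F/∂y = 2y + 2.

Since d/dx[F] = ∂F/∂x + (∂F/∂y)·y' = 0, solve for y':
  (∂F/∂y)·y' = -∂F/∂x
  dy/dx = -(∂F/∂x)/(∂F/∂y) = -(2x - 4)/(2y + 2) = (2 - x)/(y + 1)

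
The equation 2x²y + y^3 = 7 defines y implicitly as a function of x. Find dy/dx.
Differentiate both sides with respect to x, treating y as y(x). By the chain rule, any term containing y contributes a factor of y' = dy/dx when we differentiate it.

Move every term to one side and write the relation as F(x, y) = 0. Term by term,
  d/dx[2x^2y] = 2x^2·y' + 4xy
  d/dx[y^3] = 3y^2·y'
  d/dx[-7] = 0

The pieces without y' make up ∂F/∂x and the coefficient of y' is ∂F/∂y:
  ∂F/∂x = 4xy,
  ∂F/∂y = 2x^2 + 3y^2.

Since d/dx[F] = ∂F/∂x + (∂F/∂y)·y' = 0, solve for y':
  (∂F/∂y)·y' = -∂F/∂x
  dy/dx = -(∂F/∂x)/(∂F/∂y) = -(4xy)/(2x^2 + 3y^2) = -4xy/(2x^2 + 3y^2)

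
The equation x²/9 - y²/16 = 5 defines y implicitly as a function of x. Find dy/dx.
Take d/dx of both sides. Since y is implicitly a function of x, the chain rule attaches a y' = dy/dx factor whenever we differentiate through y.

Set F(x, y) = (left side) − (right side), so the curve is F = 0. Differentiating each term of F:
  d/dx[x^2/9] = 2x/9
  d/dx[-y^2/16] = -y·y'/8
  d/dx[-5] = 0

Collecting, the y'-free part is the partial derivative in x and the y' coefficient is the partial derivative in y:
  ∂F/∂x = 2x/9
  ∂F/∂y = -y/8

so d/dx[F(x, y(x))] = ∂F/∂x + (∂F/∂y)·y' = 0. Rearranging,
  dy/dx = -(∂F/∂x)/(∂F/∂y) = -(2x/9)/(-y/8) = 16x/(9y)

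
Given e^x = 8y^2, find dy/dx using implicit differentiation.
Take d/dx of both sides. Since y is implicitly a function of x, the chain rule attaches a y' = dy/dx factor whenever we differentiate through y.

Set F(x, y) = (left side) − (right side), so the curve is F = 0. Differentiating each term of F:
  d/dx[-8y^2] = -16y·y'
  d/dx[e^(x)] = e^(x)

Collecting, the y'-free part is the partial derivative in x and the y' coefficient is the partial derivative in y:
  ∂F/∂x = e^(x)
  ∂F/∂y = -16y

so d/dx[F(x, y(x))] = ∂F/∂x + (∂F/∂y)·y' = 0. Rearranging,
  dy/dx = -(∂F/∂x)/(∂F/∂y) = -(e^(x))/(-16y) = e^(x)/(16y)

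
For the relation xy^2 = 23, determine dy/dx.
Apply d/dx to both sides, remembering that y depends on x. Each occurrence of y therefore brings in a y' = dy/dx via the chain rule.

With F(x, y) equal to the left-hand side minus the right, differentiate F term by term:
  d/dx[xy^2] = 2xy·y' + y^2
  d/dx[-23] = 0
Adding these up, d/dx[F] = 0 becomes
  (y^2) + (2xy)·y' = 0,
so isolating y',
  dy/dx = -(y^2)/(2xy) = -y/(2x)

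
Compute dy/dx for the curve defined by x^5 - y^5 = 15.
Differentiate the relation implicitly: treat y = y(x) and apply the chain rule, so every y-derivative picks up a y' = dy/dx factor.

With everything moved to the left-hand side, differentiate term by term:
  d/dx[x^5] = 5x^4
  d/dx[-y^5] = -5y^4·y'
  d/dx[-15] = 0

Separating the contributions that come from x directly and those that come through y:
  without y':      5x^4
  multiplying y':  -5y^4

so (5x^4) + (-5y^4)·y' = 0, and therefore
  dy/dx = -(5x^4)/(-5y^4) = x^4/y^4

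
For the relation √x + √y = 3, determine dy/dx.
Apply d/dx to both sides, remembering that y depends on x. Each occurrence of y therefore brings in a y' = dy/dx via the chain rule.

With F(x, y) equal to the left-hand side minus the right, differentiate F term by term:
  d/dx[√(x)] = 1/(2√(x))
  d/dx[√(y)] = y'/(2√(y))
  d/dx[-3] = 0
Adding these up, d/dx[F] = 0 becomes
  (1/(2√(x))) + (1/(2√(y)))·y' = 0,
so isolating y',
  dy/dx = -(1/(2√(x)))/(1/(2√(y))) = -√(y)/√(x)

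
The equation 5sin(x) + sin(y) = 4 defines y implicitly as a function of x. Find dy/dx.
Apply d/dx to both sides, remembering that y depends on x. Each occurrence of y therefore brings in a y' = dy/dx via the chain rule.

With F(x, y) equal to the left-hand side minus the right, differentiate F term by term:
  d/dx[5sin(x)] = 5cos(x)
  d/dx[sin(y)] = y'·cos(y)
  d/dx[-4] = 0
Adding these up, d/dx[F] = 0 becomes
  (5cos(x)) + (cos(y))·y' = 0,
so isolating y',
  dy/dx = -(5cos(x))/(cos(y)) = -5cos(x)/cos(y)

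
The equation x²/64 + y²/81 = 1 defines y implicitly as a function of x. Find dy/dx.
Differentiate both sides with respect to x, treating y as y(x). By the chain rule, any term containing y contributes a factor of y' = dy/dx when we differentiate it.

Move every term to one side and write the relation as F(x, y) = 0. Term by term,
  d/dx[x^2/64] = x/32
  d/dx[y^2/81] = 2y·y'/81
  d/dx[-1] = 0

The pieces without y' make up ∂F/∂x and the coefficient of y' is ∂F/∂y:
  ∂F/∂x = x/32,
  ∂F/∂y = 2y/81.

Since d/dx[F] = ∂F/∂x + (∂F/∂y)·y' = 0, solve for y':
  (∂F/∂y)·y' = -∂F/∂x
  dy/dx = -(∂F/∂x)/(∂F/∂y) = -(x/32)/(2y/81) = -81x/(64y)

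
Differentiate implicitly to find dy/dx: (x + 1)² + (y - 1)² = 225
Differentiate both sides with respect to x, treating y as y(x). By the chain rule, any term containing y contributes a factor of y' = dy/dx when we differentiate it.

Move every term to one side and write the relation as F(x, y) = 0. Term by term,
  d/dx[(x + 1)^2] = 2x + 2
  d/dx[(y - 1)^2] = 2·y'(y - 1)
  d/dx[-225] = 0

The pieces without y' make up ∂F/∂x and the coefficient of y' is ∂F/∂y:
  ∂F/∂x = 2x + 2,
  ∂F/∂y = 2y - 2.

Since d/dx[F] = ∂F/∂x + (∂F/∂y)·y' = 0, solve for y':
  (∂F/∂y)·y' = -∂F/∂x
  dy/dx = -(∂F/∂x)/(∂F/∂y) = -(2x + 2)/(2y - 2) = (-x - 1)/(y - 1)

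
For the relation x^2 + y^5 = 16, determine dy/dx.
Apply d/dx to both sides, remembering that y depends on x. Each occurrence of y therefore brings in a y' = dy/dx via the chain rule.

With F(x, y) equal to the left-hand side minus the right, differentiate F term by term:
  d/dx[x^2] = 2x
  d/dx[y^5] = 5y^4·y'
  d/dx[-16] = 0
Adding these up, d/dx[F] = 0 becomes
  (2x) + (5y^4)·y' = 0,
so isolating y',
  dy/dx = -(2x)/(5y^4) = -2x/(5y^4)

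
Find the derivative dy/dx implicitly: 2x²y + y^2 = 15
Differentiate both sides with respect to x, treating y as y(x). By the chain rule, any term containing y contributes a factor of y' = dy/dx when we differentiate it.

Move every term to one side and write the relation as F(x, y) = 0. Term by term,
  d/dx[2x^2y] = 2x^2·y' + 4xy
  d/dx[y^2] = 2y·y'
  d/dx[-15] = 0

The pieces without y' make up ∂F/∂x and the coefficient of y' is ∂F/∂y:
  ∂F/∂x = 4xy,
  ∂F/∂y = 2x^2 + 2y.

Since d/dx[F] = ∂F/∂x + (∂F/∂y)·y' = 0, solve for y':
  (∂F/∂y)·y' = -∂F/∂x
  dy/dx = -(∂F/∂x)/(∂F/∂y) = -(4xy)/(2x^2 + 2y) = -2xy/(x^2 + y)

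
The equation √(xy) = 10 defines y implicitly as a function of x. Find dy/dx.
Take d/dx of both sides. Since y is implicitly a function of x, the chain rule attaches a y' = dy/dx factor whenever we differentiate through y.

Set F(x, y) = (left side) − (right side), so the curve is F = 0. Differentiating each term of F:
  d/dx[√(xy)] = √(xy)(x·y'/2 + y/2)/(xy)
  d/dx[-10] = 0

Collecting, the y'-free part is the partial derivative in x and the y' coefficient is the partial derivative in y:
  ∂F/∂x = √(xy)/(2x)
  ∂F/∂y = √(xy)/(2y)

so d/dx[F(x, y(x))] = ∂F/∂x + (∂F/∂y)·y' = 0. Rearranging,
  dy/dx = -(∂F/∂x)/(∂F/∂y) = -(√(xy)/(2x))/(√(xy)/(2y)) = -y/x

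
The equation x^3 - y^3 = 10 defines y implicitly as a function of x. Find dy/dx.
Apply d/dx to both sides, remembering that y depends on x. Each occurrence of y therefore brings in a y' = dy/dx via the chain rule.

With F(x, y) equal to the left-hand side minus the right, differentiate F term by term:
  d/dx[x^3] = 3x^2
  d/dx[-y^3] = -3y^2·y'
  d/dx[-10] = 0
Adding these up, d/dx[F] = 0 becomes
  (3x^2) + (-3y^2)·y' = 0,
so isolating y',
  dy/dx = -(3x^2)/(-3y^2) = x^2/y^2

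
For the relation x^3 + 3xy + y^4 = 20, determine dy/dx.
Differentiate the relation implicitly: treat y = y(x) and apply the chain rule, so every y-derivative picks up a y' = dy/dx factor.

With everything moved to the left-hand side, differentiate term by term:
  d/dx[x^3] = 3x^2
  d/dx[3xy] = 3x·y' + 3y
  d/dx[y^4] = 4y^3·y'
  d/dx[-20] = 0

Separating the contributions that come from x directly and those that come through y:
  without y':      3x^2 + 3y
  multiplying y':  3x + 4y^3

so (3x^2 + 3y) + (3x + 4y^3)·y' = 0, and therefore
  dy/dx = -(3x^2 + 3y)/(3x + 4y^3) = 3(-x^2 - y)/(3x + 4y^3)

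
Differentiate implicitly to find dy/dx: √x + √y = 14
Differentiate both sides with respect to x, treating y as y(x). By the chain rule, any term containing y contributes a factor of y' = dy/dx when we differentiate it.

Move every term to one side and write the relation as F(x, y) = 0. Term by term,
  d/dx[√(x)] = 1/(2√(x))
  d/dx[√(y)] = y'/(2√(y))
  d/dx[-14] = 0

The pieces without y' make up ∂F/∂x and the coefficient of y' is ∂F/∂y:
  ∂F/∂x = 1/(2√(x)),
  ∂F/∂y = 1/(2√(y)).

Since d/dx[F] = ∂F/∂x + (∂F/∂y)·y' = 0, solve for y':
  (∂F/∂y)·y' = -∂F/∂x
  dy/dx = -(∂F/∂x)/(∂F/∂y) = -(1/(2√(x)))/(1/(2√(y))) = -√(y)/√(x)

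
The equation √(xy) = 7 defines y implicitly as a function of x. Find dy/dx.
Take d/dx of both sides. Since y is implicitly a function of x, the chain rule attaches a y' = dy/dx factor whenever we differentiate through y.

Set F(x, y) = (left side) − (right side), so the curve is F = 0. Differentiating each term of F:
  d/dx[√(xy)] = √(xy)(x·y'/2 + y/2)/(xy)
  d/dx[-7] = 0

Collecting, the y'-free part is the partial derivative in x and the y' coefficient is the partial derivative in y:
  ∂F/∂x = √(xy)/(2x)
  ∂F/∂y = √(xy)/(2y)

so d/dx[F(x, y(x))] = ∂F/∂x + (∂F/∂y)·y' = 0. Rearranging,
  dy/dx = -(∂F/∂x)/(∂F/∂y) = -(√(xy)/(2x))/(√(xy)/(2y)) = -y/x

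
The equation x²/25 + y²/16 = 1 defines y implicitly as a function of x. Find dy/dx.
Take d/dx of both sides. Since y is implicitly a function of x, the chain rule attaches a y' = dy/dx factor whenever we differentiate through y.

Set F(x, y) = (left side) − (right side), so the curve is F = 0. Differentiating each term of F:
  d/dx[x^2/25] = 2x/25
  d/dx[y^2/16] = y·y'/8
  d/dx[-1] = 0

Collecting, the y'-free part is the partial derivative in x and the y' coefficient is the partial derivative in y:
  ∂F/∂x = 2x/25
  ∂F/∂y = y/8

so d/dx[F(x, y(x))] = ∂F/∂x + (∂F/∂y)·y' = 0. Rearranging,
  dy/dx = -(∂F/∂x)/(∂F/∂y) = -(2x/25)/(y/8) = -16x/(25y)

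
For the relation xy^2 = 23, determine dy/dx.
Differentiate both sides with respect to x, treating y as y(x). By the chain rule, any term containing y contributes a factor of y' = dy/dx when we differentiate it.

Move every term to one side and write the relation as F(x, y) = 0. Term by term,
  d/dx[xy^2] = 2xy·y' + y^2
  d/dx[-23] = 0

The pieces without y' make up ∂F/∂x and the coefficient of y' is ∂F/∂y:
  ∂F/∂x = y^2,
  ∂F/∂y = 2xy.

Since d/dx[F] = ∂F/∂x + (∂F/∂y)·y' = 0, solve for y':
  (∂F/∂y)·y' = -∂F/∂x
  dy/dx = -(∂F/∂x)/(∂F/∂y) = -(y^2)/(2xy) = -y/(2x)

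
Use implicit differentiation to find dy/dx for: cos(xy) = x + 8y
Differentiate both sides with respect to x, treating y as y(x). By the chain rule, any term containing y contributes a factor of y' = dy/dx when we differentiate it.

Move every term to one side and write the relation as F(x, y) = 0. Term by term,
  d/dx[-x] = -1
  d/dx[-8y] = -8·y'
  d/dx[cos(xy)] = -(x·y' + y)·sin(xy)

The pieces without y' make up ∂F/∂x and the coefficient of y' is ∂F/∂y:
  ∂F/∂x = -y·sin(xy) - 1,
  ∂F/∂y = -x·sin(xy) - 8.

Since d/dx[F] = ∂F/∂x + (∂F/∂y)·y' = 0, solve for y':
  (∂F/∂y)·y' = -∂F/∂x
  dy/dx = -(∂F/∂x)/(∂F/∂y) = -(-y·sin(xy) - 1)/(-x·sin(xy) - 8) = -(y·sin(xy) + 1)/(x·sin(xy) + 8)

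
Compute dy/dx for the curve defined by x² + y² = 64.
Differentiate the relation implicitly: treat y = y(x) and apply the chain rule, so every y-derivative picks up a y' = dy/dx factor.

With everything moved to the left-hand side, differentiate term by term:
  d/dx[x^2] = 2x
  d/dx[y^2] = 2y·y'
  d/dx[-64] = 0

Separating the contributions that come from x directly and those that come through y:
  without y':      2x
  multiplying y':  2y

so (2x) + (2y)·y' = 0, and therefore
  dy/dx = -(2x)/(2y) = -x/y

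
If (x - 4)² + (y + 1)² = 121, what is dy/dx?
Differentiate the relation implicitly: treat y = y(x) and apply the chain rule, so every y-derivative picks up a y' = dy/dx factor.

With everything moved to the left-hand side, differentiate term by term:
  d/dx[(x - 4)^2] = 2x - 8
  d/dx[(y + 1)^2] = 2·y'(y + 1)
  d/dx[-121] = 0

Separating the contributions that come from x directly and those that come through y:
  without y':      2x - 8
  multiplying y':  2y + 2

so (2x - 8) + (2y + 2)·y' = 0, and therefore
  dy/dx = -(2x - 8)/(2y + 2) = (4 - x)/(y + 1)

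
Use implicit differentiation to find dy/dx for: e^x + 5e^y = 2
Differentiate the relation implicitly: treat y = y(x) and apply the chain rule, so every y-derivative picks up a y' = dy/dx factor.

With everything moved to the left-hand side, differentiate term by term:
  d/dx[e^(x)] = e^(x)
  d/dx[5e^(y)] = 5·y'·e^(y)
  d/dx[-2] = 0

Separating the contributions that come from x directly and those that come through y:
  without y':      e^(x)
  multiplying y':  5e^(y)

so (e^(x)) + (5e^(y))·y' = 0, and therefore
  dy/dx = -(e^(x))/(5e^(y)) = -e^(x - y)/5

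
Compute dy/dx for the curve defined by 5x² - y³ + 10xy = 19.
Apply d/dx to both sides, remembering that y depends on x. Each occurrence of y therefore brings in a y' = dy/dx via the chain rule.

With F(x, y) equal to the left-hand side minus the right, differentiate F term by term:
  d/dx[5x^2] = 10x
  d/dx[10xy] = 10x·y' + 10y
  d/dx[-y^3] = -3y^2·y'
  d/dx[-19] = 0
Adding these up, d/dx[F] = 0 becomes
  (10x + 10y) + (10x - 3y^2)·y' = 0,
so isolating y',
  dy/dx = -(10x + 10y)/(10x - 3y^2) = 10(-x - y)/(10x - 3y^2)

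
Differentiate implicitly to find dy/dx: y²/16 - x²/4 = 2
Differentiate both sides with respect to x, treating y as y(x). By the chain rule, any term containing y contributes a factor of y' = dy/dx when we differentiate it.

Move every term to one side and write the relation as F(x, y) = 0. Term by term,
  d/dx[-x^2/4] = -x/2
  d/dx[y^2/16] = y·y'/8
  d/dx[-2] = 0

The pieces without y' make up ∂F/∂x and the coefficient of y' is ∂F/∂y:
  ∂F/∂x = -x/2,
  ∂F/∂y = y/8.

Since d/dx[F] = ∂F/∂x + (∂F/∂y)·y' = 0, solve for y':
  (∂F/∂y)·y' = -∂F/∂x
  dy/dx = -(∂F/∂x)/(∂F/∂y) = -(-x/2)/(y/8) = 4x/y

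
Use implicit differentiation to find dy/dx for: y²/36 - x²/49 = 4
Differentiate the relation implicitly: treat y = y(x) and apply the chain rule, so every y-derivative picks up a y' = dy/dx factor.

With everything moved to the left-hand side, differentiate term by term:
  d/dx[-x^2/49] = -2x/49
  d/dx[y^2/36] = y·y'/18
  d/dx[-4] = 0

Separating the contributions that come from x directly and those that come through y:
  without y':      -2x/49
  multiplying y':  y/18

so (-2x/49) + (y/18)·y' = 0, and therefore
  dy/dx = -(-2x/49)/(y/18) = 36x/(49y)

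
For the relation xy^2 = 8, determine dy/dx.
Differentiate both sides with respect to x, treating y as y(x). By the chain rule, any term containing y contributes a factor of y' = dy/dx when we differentiate it.

Move every term to one side and write the relation as F(x, y) = 0. Term by term,
  d/dx[xy^2] = 2xy·y' + y^2
  d/dx[-8] = 0

The pieces without y' make up ∂F/∂x and the coefficient of y' is ∂F/∂y:
  ∂F/∂x = y^2,
  ∂F/∂y = 2xy.

Since d/dx[F] = ∂F/∂x + (∂F/∂y)·y' = 0, solve for y':
  (∂F/∂y)·y' = -∂F/∂x
  dy/dx = -(∂F/∂x)/(∂F/∂y) = -(y^2)/(2xy) = -y/(2x)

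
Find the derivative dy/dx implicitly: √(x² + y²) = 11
Differentiate the relation implicitly: treat y = y(x) and apply the chain rule, so every y-derivative picks up a y' = dy/dx factor.

With everything moved to the left-hand side, differentiate term by term:
  d/dx[√(x^2 + y^2)] = (x + y·y')/√(x^2 + y^2)
  d/dx[-11] = 0

Separating the contributions that come from x directly and those that come through y:
  without y':      x/√(x^2 + y^2)
  multiplying y':  y/√(x^2 + y^2)

so (x/√(x^2 + y^2)) + (y/√(x^2 + y^2))·y' = 0, and therefore
  dy/dx = -(x/√(x^2 + y^2))/(y/√(x^2 + y^2)) = -x/y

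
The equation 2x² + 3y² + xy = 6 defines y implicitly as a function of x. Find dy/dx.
Differentiate both sides with respect to x, treating y as y(x). By the chain rule, any term containing y contributes a factor of y' = dy/dx when we differentiate it.

Move every term to one side and write the relation as F(x, y) = 0. Term by term,
  d/dx[2x^2] = 4x
  d/dx[xy] = x·y' + y
  d/dx[3y^2] = 6y·y'
  d/dx[-6] = 0

The pieces without y' make up ∂F/∂x and the coefficient of y' is ∂F/∂y:
  ∂F/∂x = 4x + y,
  ∂F/∂y = x + 6y.

Since d/dx[F] = ∂F/∂x + (∂F/∂y)·y' = 0, solve for y':
  (∂F/∂y)·y' = -∂F/∂x
  dy/dx = -(∂F/∂x)/(∂F/∂y) = -(4x + y)/(x + 6y) = (-4x - y)/(x + 6y)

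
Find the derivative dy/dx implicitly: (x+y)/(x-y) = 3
Differentiate both sides with respect to x, treating y as y(x). By the chain rule, any term containing y contributes a factor of y' = dy/dx when we differentiate it.

Move every term to one side and write the relation as F(x, y) = 0. Term by term,
  d/dx[(x + y)/(x - y)] = (y' + 1)/(x - y) + (x + y)(y' - 1)/(x - y)^2
  d/dx[-3] = 0

The pieces without y' make up ∂F/∂x and the coefficient of y' is ∂F/∂y:
  ∂F/∂x = 1/(x - y) - (x + y)/(x - y)^2,
  ∂F/∂y = 1/(x - y) + (x + y)/(x - y)^2.

Since d/dx[F] = ∂F/∂x + (∂F/∂y)·y' = 0, solve for y':
  (∂F/∂y)·y' = -∂F/∂x
  dy/dx = -(∂F/∂x)/(∂F/∂y) = -(1/(x - y) - (x + y)/(x - y)^2)/(1/(x - y) + (x + y)/(x - y)^2)
        = -(-2y/(x - y)^2)/(2x/(x - y)^2) = y/x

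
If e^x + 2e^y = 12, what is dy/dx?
Apply d/dx to both sides, remembering that y depends on x. Each occurrence of y therefore brings in a y' = dy/dx via the chain rule.

With F(x, y) equal to the left-hand side minus the right, differentiate F term by term:
  d/dx[e^(x)] = e^(x)
  d/dx[2e^(y)] = 2·y'·e^(y)
  d/dx[-12] = 0
Adding these up, d/dx[F] = 0 becomes
  (e^(x)) + (2e^(y))·y' = 0,
so isolating y',
  dy/dx = -(e^(x))/(2e^(y)) = -e^(x - y)/2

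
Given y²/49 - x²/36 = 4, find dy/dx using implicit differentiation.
Apply d/dx to both sides, remembering that y depends on x. Each occurrence of y therefore brings in a y' = dy/dx via the chain rule.

With F(x, y) equal to the left-hand side minus the right, differentiate F term by term:
  d/dx[-x^2/36] = -x/18
  d/dx[y^2/49] = 2y·y'/49
  d/dx[-4] = 0
Adding these up, d/dx[F] = 0 becomes
  (-x/18) + (2y/49)·y' = 0,
so isolating y',
  dy/dx = -(-x/18)/(2y/49) = 49x/(36y)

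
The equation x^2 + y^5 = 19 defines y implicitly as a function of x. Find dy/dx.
Differentiate the relation implicitly: treat y = y(x) and apply the chain rule, so every y-derivative picks up a y' = dy/dx factor.

With everything moved to the left-hand side, differentiate term by term:
  d/dx[x^2] = 2x
  d/dx[y^5] = 5y^4·y'
  d/dx[-19] = 0

Separating the contributions that come from x directly and those that come through y:
  without y':      2x
  multiplying y':  5y^4

so (2x) + (5y^4)·y' = 0, and therefore
  dy/dx = -(2x)/(5y^4) = -2x/(5y^4)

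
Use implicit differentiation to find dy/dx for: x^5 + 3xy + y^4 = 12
Take d/dx of both sides. Since y is implicitly a function of x, the chain rule attaches a y' = dy/dx factor whenever we differentiate through y.

Set F(x, y) = (left side) − (right side), so the curve is F = 0. Differentiating each term of F:
  d/dx[x^5] = 5x^4
  d/dx[3xy] = 3x·y' + 3y
  d/dx[y^4] = 4y^3·y'
  d/dx[-12] = 0

Collecting, the y'-free part is the partial derivative in x and the y' coefficient is the partial derivative in y:
  ∂F/∂x = 5x^4 + 3y
  ∂F/∂y = 3x + 4y^3

so d/dx[F(x, y(x))] = ∂F/∂x + (∂F/∂y)·y' = 0. Rearranging,
  dy/dx = -(∂F/∂x)/(∂F/∂y) = -(5x^4 + 3y)/(3x + 4y^3) = (-5x^4 - 3y)/(3x + 4y^3)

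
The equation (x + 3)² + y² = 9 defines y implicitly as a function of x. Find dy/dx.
Apply d/dx to both sides, remembering that y depends on x. Each occurrence of y therefore brings in a y' = dy/dx via the chain rule.

With F(x, y) equal to the left-hand side minus the right, differentiate F term by term:
  d/dx[y^2] = 2y·y'
  d/dx[(x + 3)^2] = 2x + 6
  d/dx[-9] = 0
Adding these up, d/dx[F] = 0 becomes
  (2x + 6) + (2y)·y' = 0,
so isolating y',
  dy/dx = -(2x + 6)/(2y) = (-x - 3)/y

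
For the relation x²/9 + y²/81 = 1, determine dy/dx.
Take d/dx of both sides. Since y is implicitly a function of x, the chain rule attaches a y' = dy/dx factor whenever we differentiate through y.

Set F(x, y) = (left side) − (right side), so the curve is F = 0. Differentiating each term of F:
  d/dx[x^2/9] = 2x/9
  d/dx[y^2/81] = 2y·y'/81
  d/dx[-1] = 0

Collecting, the y'-free part is the partial derivative in x and the y' coefficient is the partial derivative in y:
  ∂F/∂x = 2x/9
  ∂F/∂y = 2y/81

so d/dx[F(x, y(x))] = ∂F/∂x + (∂F/∂y)·y' = 0. Rearranging,
  dy/dx = -(∂F/∂x)/(∂F/∂y) = -(2x/9)/(2y/81) = -9x/y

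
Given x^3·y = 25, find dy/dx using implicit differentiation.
Differentiate both sides with respect to x, treating y as y(x). By the chain rule, any term containing y contributes a factor of y' = dy/dx when we differentiate it.

Move every term to one side and write the relation as F(x, y) = 0. Term by term,
  d/dx[x^3y] = x^3·y' + 3x^2y
  d/dx[-25] = 0

The pieces without y' make up ∂F/∂x and the coefficient of y' is ∂F/∂y:
  ∂F/∂x = 3x^2y,
  ∂F/∂y = x^3.

Since d/dx[F] = ∂F/∂x + (∂F/∂y)·y' = 0, solve for y':
  (∂F/∂y)·y' = -∂F/∂x
  dy/dx = -(∂F/∂x)/(∂F/∂y) = -(3x^2y)/(x^3) = -3y/x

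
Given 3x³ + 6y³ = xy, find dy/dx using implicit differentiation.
Take d/dx of both sides. Since y is implicitly a function of x, the chain rule attaches a y' = dy/dx factor whenever we differentiate through y.

Set F(x, y) = (left side) − (right side), so the curve is F = 0. Differentiating each term of F:
  d/dx[3x^3] = 9x^2
  d/dx[-xy] = -x·y' - y
  d/dx[6y^3] = 18y^2·y'

Collecting, the y'-free part is the partial derivative in x and the y' coefficient is the partial derivative in y:
  ∂F/∂x = 9x^2 - y
  ∂F/∂y = -x + 18y^2

so d/dx[F(x, y(x))] = ∂F/∂x + (∂F/∂y)·y' = 0. Rearranging,
  dy/dx = -(∂F/∂x)/(∂F/∂y) = -(9x^2 - y)/(-x + 18y^2) = (9x^2 - y)/(x - 18y^2)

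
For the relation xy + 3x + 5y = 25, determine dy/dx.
Differentiate both sides with respect to x, treating y as y(x). By the chain rule, any term containing y contributes a factor of y' = dy/dx when we differentiate it.

Move every term to one side and write the relation as F(x, y) = 0. Term by term,
  d/dx[xy] = x·y' + y
  d/dx[3x] = 3
  d/dx[5y] = 5·y'
  d/dx[-25] = 0

The pieces without y' make up ∂F/∂x and the coefficient of y' is ∂F/∂y:
  ∂F/∂x = y + 3,
  ∂F/∂y = x + 5.

Since d/dx[F] = ∂F/∂x + (∂F/∂y)·y' = 0, solve for y':
  (∂F/∂y)·y' = -∂F/∂x
  dy/dx = -(∂F/∂x)/(∂F/∂y) = -(y + 3)/(x + 5) = (-y - 3)/(x + 5)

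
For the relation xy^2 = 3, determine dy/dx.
Take d/dx of both sides. Since y is implicitly a function of x, the chain rule attaches a y' = dy/dx factor whenever we differentiate through y.

Set F(x, y) = (left side) − (right side), so the curve is F = 0. Differentiating each term of F:
  d/dx[xy^2] = 2xy·y' + y^2
  d/dx[-3] = 0

Collecting, the y'-free part is the partial derivative in x and the y' coefficient is the partial derivative in y:
  ∂F/∂x = y^2
  ∂F/∂y = 2xy

so d/dx[F(x, y(x))] = ∂F/∂x + (∂F/∂y)·y' = 0. Rearranging,
  dy/dx = -(∂F/∂x)/(∂F/∂y) = -(y^2)/(2xy) = -y/(2x)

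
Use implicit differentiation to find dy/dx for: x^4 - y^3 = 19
Differentiate the relation implicitly: treat y = y(x) and apply the chain rule, so every y-derivative picks up a y' = dy/dx factor.

With everything moved to the left-hand side, differentiate term by term:
  d/dx[x^4] = 4x^3
  d/dx[-y^3] = -3y^2·y'
  d/dx[-19] = 0

Separating the contributions that come from x directly and those that come through y:
  without y':      4x^3
  multiplying y':  -3y^2

so (4x^3) + (-3y^2)·y' = 0, and therefore
  dy/dx = -(4x^3)/(-3y^2) = 4x^3/(3y^2)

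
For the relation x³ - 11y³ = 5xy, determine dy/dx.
Differentiate the relation implicitly: treat y = y(x) and apply the chain rule, so every y-derivative picks up a y' = dy/dx factor.

With everything moved to the left-hand side, differentiate term by term:
  d/dx[x^3] = 3x^2
  d/dx[-5xy] = -5x·y' - 5y
  d/dx[-11y^3] = -33y^2·y'

Separating the contributions that come from x directly and those that come through y:
  without y':      3x^2 - 5y
  multiplying y':  -5x - 33y^2

so (3x^2 - 5y) + (-5x - 33y^2)·y' = 0, and therefore
  dy/dx = -(3x^2 - 5y)/(-5x - 33y^2) = (3x^2 - 5y)/(5x + 33y^2)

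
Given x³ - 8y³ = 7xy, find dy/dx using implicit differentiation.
Differentiate both sides with respect to x, treating y as y(x). By the chain rule, any term containing y contributes a factor of y' = dy/dx when we differentiate it.

Move every term to one side and write the relation as F(x, y) = 0. Term by term,
  d/dx[x^3] = 3x^2
  d/dx[-7xy] = -7x·y' - 7y
  d/dx[-8y^3] = -24y^2·y'

The pieces without y' make up ∂F/∂x and the coefficient of y' is ∂F/∂y:
  ∂F/∂x = 3x^2 - 7y,
  ∂F/∂y = -7x - 24y^2.

Since d/dx[F] = ∂F/∂x + (∂F/∂y)·y' = 0, solve for y':
  (∂F/∂y)·y' = -∂F/∂x
  dy/dx = -(∂F/∂x)/(∂F/∂y) = -(3x^2 - 7y)/(-7x - 24y^2) = (3x^2 - 7y)/(7x + 24y^2)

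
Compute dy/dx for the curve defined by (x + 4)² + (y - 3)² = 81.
Apply d/dx to both sides, remembering that y depends on x. Each occurrence of y therefore brings in a y' = dy/dx via the chain rule.

With F(x, y) equal to the left-hand side minus the right, differentiate F term by term:
  d/dx[(x + 4)^2] = 2x + 8
  d/dx[(y - 3)^2] = 2·y'(y - 3)
  d/dx[-81] = 0
Adding these up, d/dx[F] = 0 becomes
  (2x + 8) + (2y - 6)·y' = 0,
so isolating y',
  dy/dx = -(2x + 8)/(2y - 6) = (-x - 4)/(y - 3)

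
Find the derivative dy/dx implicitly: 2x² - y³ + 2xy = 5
Differentiate both sides with respect to x, treating y as y(x). By the chain rule, any term containing y contributes a factor of y' = dy/dx when we differentiate it.

Move every term to one side and write the relation as F(x, y) = 0. Term by term,
  d/dx[2x^2] = 4x
  d/dx[2xy] = 2x·y' + 2y
  d/dx[-y^3] = -3y^2·y'
  d/dx[-5] = 0

The pieces without y' make up ∂F/∂x and the coefficient of y' is ∂F/∂y:
  ∂F/∂x = 4x + 2y,
  ∂F/∂y = 2x - 3y^2.

Since d/dx[F] = ∂F/∂x + (∂F/∂y)·y' = 0, solve for y':
  (∂F/∂y)·y' = -∂F/∂x
  dy/dx = -(∂F/∂x)/(∂F/∂y) = -(4x + 2y)/(2x - 3y^2) = 2(-2x - y)/(2x - 3y^2)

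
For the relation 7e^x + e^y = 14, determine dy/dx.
Take d/dx of both sides. Since y is implicitly a function of x, the chain rule attaches a y' = dy/dx factor whenever we differentiate through y.

Set F(x, y) = (left side) − (right side), so the curve is F = 0. Differentiating each term of F:
  d/dx[7e^(x)] = 7e^(x)
  d/dx[e^(y)] = y'·e^(y)
  d/dx[-14] = 0

Collecting, the y'-free part is the partial derivative in x and the y' coefficient is the partial derivative in y:
  ∂F/∂x = 7e^(x)
  ∂F/∂y = e^(y)

so d/dx[F(x, y(x))] = ∂F/∂x + (∂F/∂y)·y' = 0. Rearranging,
  dy/dx = -(∂F/∂x)/(∂F/∂y) = -(7e^(x))/(e^(y)) = -7e^(x - y)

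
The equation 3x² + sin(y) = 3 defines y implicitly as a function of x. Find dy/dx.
Take d/dx of both sides. Since y is implicitly a function of x, the chain rule attaches a y' = dy/dx factor whenever we differentiate through y.

Set F(x, y) = (left side) − (right side), so the curve is F = 0. Differentiating each term of F:
  d/dx[3x^2] = 6x
  d/dx[sin(y)] = y'·cos(y)
  d/dx[-3] = 0

Collecting, the y'-free part is the partial derivative in x and the y' coefficient is the partial derivative in y:
  ∂F/∂x = 6x
  ∂F/∂y = cos(y)

so d/dx[F(x, y(x))] = ∂F/∂x + (∂F/∂y)·y' = 0. Rearranging,
  dy/dx = -(∂F/∂x)/(∂F/∂y) = -(6x)/(cos(y)) = -6x/cos(y)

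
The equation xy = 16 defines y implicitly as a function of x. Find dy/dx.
Apply d/dx to both sides, remembering that y depends on x. Each occurrence of y therefore brings in a y' = dy/dx via the chain rule.

With F(x, y) equal to the left-hand side minus the right, differentiate F term by term:
  d/dx[xy] = x·y' + y
  d/dx[-16] = 0
Adding these up, d/dx[F] = 0 becomes
  (y) + (x)·y' = 0,
so isolating y',
  dy/dx = -(y)/(x) = -y/x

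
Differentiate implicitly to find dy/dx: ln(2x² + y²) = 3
Apply d/dx to both sides, remembering that y depends on x. Each occurrence of y therefore brings in a y' = dy/dx via the chain rule.

With F(x, y) equal to the left-hand side minus the right, differentiate F term by term:
  d/dx[ln(2x^2 + y^2)] = (4x + 2y·y')/(2x^2 + y^2)
  d/dx[-3] = 0
Adding these up, d/dx[F] = 0 becomes
  (4x/(2x^2 + y^2)) + (2y/(2x^2 + y^2))·y' = 0,
so isolating y',
  dy/dx = -(4x/(2x^2 + y^2))/(2y/(2x^2 + y^2)) = -2x/y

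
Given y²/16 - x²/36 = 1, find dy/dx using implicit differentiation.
Differentiate the relation implicitly: treat y = y(x) and apply the chain rule, so every y-derivative picks up a y' = dy/dx factor.

With everything moved to the left-hand side, differentiate term by term:
  d/dx[-x^2/36] = -x/18
  d/dx[y^2/16] = y·y'/8
  d/dx[-1] = 0

Separating the contributions that come from x directly and those that come through y:
  without y':      -x/18
  multiplying y':  y/8

so (-x/18) + (y/8)·y' = 0, and therefore
  dy/dx = -(-x/18)/(y/8) = 4x/(9y)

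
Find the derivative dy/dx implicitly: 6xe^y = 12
Differentiate the relation implicitly: treat y = y(x) and apply the chain rule, so every y-derivative picks up a y' = dy/dx factor.

With everything moved to the left-hand side, differentiate term by term:
  d/dx[6x·e^(y)] = 6x·y'·e^(y) + 6e^(y)
  d/dx[-12] = 0

Separating the contributions that come from x directly and those that come through y:
  without y':      6e^(y)
  multiplying y':  6x·e^(y)

so (6e^(y)) + (6x·e^(y))·y' = 0, and therefore
  dy/dx = -(6e^(y))/(6x·e^(y)) = -1/x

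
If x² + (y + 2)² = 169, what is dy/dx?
Apply d/dx to both sides, remembering that y depends on x. Each occurrence of y therefore brings in a y' = dy/dx via the chain rule.

With F(x, y) equal to the left-hand side minus the right, differentiate F term by term:
  d/dx[x^2] = 2x
  d/dx[(y + 2)^2] = 2·y'(y + 2)
  d/dx[-169] = 0
Adding these up, d/dx[F] = 0 becomes
  (2x) + (2y + 4)·y' = 0,
so isolating y',
  dy/dx = -(2x)/(2y + 4) = -x/(y + 2)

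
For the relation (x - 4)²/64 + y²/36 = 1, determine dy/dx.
Apply d/dx to both sides, remembering that y depends on x. Each occurrence of y therefore brings in a y' = dy/dx via the chain rule.

With F(x, y) equal to the left-hand side minus the right, differentiate F term by term:
  d/dx[y^2/36] = y·y'/18
  d/dx[(x - 4)^2/64] = x/32 - 1/8
  d/dx[-1] = 0
Adding these up, d/dx[F] = 0 becomes
  (x/32 - 1/8) + (y/18)·y' = 0,
so isolating y',
  dy/dx = -(x/32 - 1/8)/(y/18)
        = -((x - 4)/32)/(y/18) = 9(4 - x)/(16y)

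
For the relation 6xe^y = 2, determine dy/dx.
Differentiate the relation implicitly: treat y = y(x) and apply the chain rule, so every y-derivative picks up a y' = dy/dx factor.

With everything moved to the left-hand side, differentiate term by term:
  d/dx[6x·e^(y)] = 6x·y'·e^(y) + 6e^(y)
  d/dx[-2] = 0

Separating the contributions that come from x directly and those that come through y:
  without y':      6e^(y)
  multiplying y':  6x·e^(y)

so (6e^(y)) + (6x·e^(y))·y' = 0, and therefore
  dy/dx = -(6e^(y))/(6x·e^(y)) = -1/x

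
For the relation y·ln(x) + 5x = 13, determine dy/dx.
Differentiate both sides with respect to x, treating y as y(x). By the chain rule, any term containing y contributes a factor of y' = dy/dx when we differentiate it.

Move every term to one side and write the relation as F(x, y) = 0. Term by term,
  d/dx[5x] = 5
  d/dx[y·ln(x)] = y'·ln(x) + y/x
  d/dx[-13] = 0

The pieces without y' make up ∂F/∂x and the coefficient of y' is ∂F/∂y:
  ∂F/∂x = 5 + y/x,
  ∂F/∂y = ln(x).

Since d/dx[F] = ∂F/∂x + (∂F/∂y)·y' = 0, solve for y':
  (∂F/∂y)·y' = -∂F/∂x
  dy/dx = -(∂F/∂x)/(∂F/∂y) = -(5 + y/x)/(ln(x))
        = -((5x + y)/x)/(ln(x)) = (-5x - y)/(x·ln(x))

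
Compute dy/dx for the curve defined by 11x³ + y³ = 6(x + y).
Differentiate the relation implicitly: treat y = y(x) and apply the chain rule, so every y-derivative picks up a y' = dy/dx factor.

With everything moved to the left-hand side, differentiate term by term:
  d/dx[11x^3] = 33x^2
  d/dx[-6x] = -6
  d/dx[y^3] = 3y^2·y'
  d/dx[-6y] = -6·y'

Separating the contributions that come from x directly and those that come through y:
  without y':      33x^2 - 6
  multiplying y':  3y^2 - 6

so (33x^2 - 6) + (3y^2 - 6)·y' = 0, and therefore
  dy/dx = -(33x^2 - 6)/(3y^2 - 6) = (2 - 11x^2)/(y^2 - 2)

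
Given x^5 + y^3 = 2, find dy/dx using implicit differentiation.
Differentiate the relation implicitly: treat y = y(x) and apply the chain rule, so every y-derivative picks up a y' = dy/dx factor.

With everything moved to the left-hand side, differentiate term by term:
  d/dx[x^5] = 5x^4
  d/dx[y^3] = 3y^2·y'
  d/dx[-2] = 0

Separating the contributions that come from x directly and those that come through y:
  without y':      5x^4
  multiplying y':  3y^2

so (5x^4) + (3y^2)·y' = 0, and therefore
  dy/dx = -(5x^4)/(3y^2) = -5x^4/(3y^2)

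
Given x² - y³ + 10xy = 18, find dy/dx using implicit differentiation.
Differentiate both sides with respect to x, treating y as y(x). By the chain rule, any term containing y contributes a factor of y' = dy/dx when we differentiate it.

Move every term to one side and write the relation as F(x, y) = 0. Term by term,
  d/dx[x^2] = 2x
  d/dx[10xy] = 10x·y' + 10y
  d/dx[-y^3] = -3y^2·y'
  d/dx[-18] = 0

The pieces without y' make up ∂F/∂x and the coefficient of y' is ∂F/∂y:
  ∂F/∂x = 2x + 10y,
  ∂F/∂y = 10x - 3y^2.

Since d/dx[F] = ∂F/∂x + (∂F/∂y)·y' = 0, solve for y':
  (∂F/∂y)·y' = -∂F/∂x
  dy/dx = -(∂F/∂x)/(∂F/∂y) = -(2x + 10y)/(10x - 3y^2) = 2(-x - 5y)/(10x - 3y^2)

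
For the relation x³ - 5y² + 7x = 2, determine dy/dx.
Differentiate the relation implicitly: treat y = y(x) and apply the chain rule, so every y-derivative picks up a y' = dy/dx factor.

With everything moved to the left-hand side, differentiate term by term:
  d/dx[x^3] = 3x^2
  d/dx[7x] = 7
  d/dx[-5y^2] = -10y·y'
  d/dx[-2] = 0

Separating the contributions that come from x directly and those that come through y:
  without y':      3x^2 + 7
  multiplying y':  -10y

so (3x^2 + 7) + (-10y)·y' = 0, and therefore
  dy/dx = -(3x^2 + 7)/(-10y) = (3x^2 + 7)/(10y)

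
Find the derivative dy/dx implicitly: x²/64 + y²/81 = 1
Differentiate the relation implicitly: treat y = y(x) and apply the chain rule, so every y-derivative picks up a y' = dy/dx factor.

With everything moved to the left-hand side, differentiate term by term:
  d/dx[x^2/64] = x/32
  d/dx[y^2/81] = 2y·y'/81
  d/dx[-1] = 0

Separating the contributions that come from x directly and those that come through y:
  without y':      x/32
  multiplying y':  2y/81

so (x/32) + (2y/81)·y' = 0, and therefore
  dy/dx = -(x/32)/(2y/81) = -81x/(64y)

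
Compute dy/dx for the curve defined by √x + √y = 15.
Differentiate the relation implicitly: treat y = y(x) and apply the chain rule, so every y-derivative picks up a y' = dy/dx factor.

With everything moved to the left-hand side, differentiate term by term:
  d/dx[√(x)] = 1/(2√(x))
  d/dx[√(y)] = y'/(2√(y))
  d/dx[-15] = 0

Separating the contributions that come from x directly and those that come through y:
  without y':      1/(2√(x))
  multiplying y':  1/(2√(y))

so (1/(2√(x))) + (1/(2√(y)))·y' = 0, and therefore
  dy/dx = -(1/(2√(x)))/(1/(2√(y))) = -√(y)/√(x)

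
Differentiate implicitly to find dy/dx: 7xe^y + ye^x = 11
Apply d/dx to both sides, remembering that y depends on x. Each occurrence of y therefore brings in a y' = dy/dx via the chain rule.

With F(x, y) equal to the left-hand side minus the right, differentiate F term by term:
  d/dx[7x·e^(y)] = 7x·y'·e^(y) + 7e^(y)
  d/dx[y·e^(x)] = y·e^(x) + y'·e^(x)
  d/dx[-11] = 0
Adding these up, d/dx[F] = 0 becomes
  (y·e^(x) + 7e^(y)) + (7x·e^(y) + e^(x))·y' = 0,
so isolating y',
  dy/dx = -(y·e^(x) + 7e^(y))/(7x·e^(y) + e^(x)) = (-y·e^(x) - 7e^(y))/(7x·e^(y) + e^(x))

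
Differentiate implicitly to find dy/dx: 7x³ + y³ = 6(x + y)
Apply d/dx to both sides, remembering that y depends on x. Each occurrence of y therefore brings in a y' = dy/dx via the chain rule.

With F(x, y) equal to the left-hand side minus the right, differentiate F term by term:
  d/dx[7x^3] = 21x^2
  d/dx[-6x] = -6
  d/dx[y^3] = 3y^2·y'
  d/dx[-6y] = -6·y'
Adding these up, d/dx[F] = 0 becomes
  (21x^2 - 6) + (3y^2 - 6)·y' = 0,
so isolating y',
  dy/dx = -(21x^2 - 6)/(3y^2 - 6) = (2 - 7x^2)/(y^2 - 2)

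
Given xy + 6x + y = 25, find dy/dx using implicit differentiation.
Apply d/dx to both sides, remembering that y depends on x. Each occurrence of y therefore brings in a y' = dy/dx via the chain rule.

With F(x, y) equal to the left-hand side minus the right, differentiate F term by term:
  d/dx[xy] = x·y' + y
  d/dx[6x] = 6
  d/dx[y] = y'
  d/dx[-25] = 0
Adding these up, d/dx[F] = 0 becomes
  (y + 6) + (x + 1)·y' = 0,
so isolating y',
  dy/dx = -(y + 6)/(x + 1) = (-y - 6)/(x + 1)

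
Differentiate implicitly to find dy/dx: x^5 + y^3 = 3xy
Apply d/dx to both sides, remembering that y depends on x. Each occurrence of y therefore brings in a y' = dy/dx via the chain rule.

With F(x, y) equal to the left-hand side minus the right, differentiate F term by term:
  d/dx[x^5] = 5x^4
  d/dx[-3xy] = -3x·y' - 3y
  d/dx[y^3] = 3y^2·y'
Adding these up, d/dx[F] = 0 becomes
  (5x^4 - 3y) + (-3x + 3y^2)·y' = 0,
so isolating y',
  dy/dx = -(5x^4 - 3y)/(-3x + 3y^2) = (5x^4/3 - y)/(x - y^2)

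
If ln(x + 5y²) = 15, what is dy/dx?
Apply d/dx to both sides, remembering that y depends on x. Each occurrence of y therefore brings in a y' = dy/dx via the chain rule.

With F(x, y) equal to the left-hand side minus the right, differentiate F term by term:
  d/dx[ln(x + 5y^2)] = (10y·y' + 1)/(x + 5y^2)
  d/dx[-15] = 0
Adding these up, d/dx[F] = 0 becomes
  (1/(x + 5y^2)) + (10y/(x + 5y^2))·y' = 0,
so isolating y',
  dy/dx = -(1/(x + 5y^2))/(10y/(x + 5y^2)) = -1/(10y)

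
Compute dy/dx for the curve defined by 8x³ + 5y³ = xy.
Differentiate both sides with respect to x, treating y as y(x). By the chain rule, any term containing y contributes a factor of y' = dy/dx when we differentiate it.

Move every term to one side and write the relation as F(x, y) = 0. Term by term,
  d/dx[8x^3] = 24x^2
  d/dx[-xy] = -x·y' - y
  d/dx[5y^3] = 15y^2·y'

The pieces without y' make up ∂F/∂x and the coefficient of y' is ∂F/∂y:
  ∂F/∂x = 24x^2 - y,
  ∂F/∂y = -x + 15y^2.

Since d/dx[F] = ∂F/∂x + (∂F/∂y)·y' = 0, solve for y':
  (∂F/∂y)·y' = -∂F/∂x
  dy/dx = -(∂F/∂x)/(∂F/∂y) = -(24x^2 - y)/(-x + 15y^2) = (24x^2 - y)/(x - 15y^2)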